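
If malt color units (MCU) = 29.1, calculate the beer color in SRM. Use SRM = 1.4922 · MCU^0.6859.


SRM = 1.4922 · 29.1^0.6859

15.0630 SRM


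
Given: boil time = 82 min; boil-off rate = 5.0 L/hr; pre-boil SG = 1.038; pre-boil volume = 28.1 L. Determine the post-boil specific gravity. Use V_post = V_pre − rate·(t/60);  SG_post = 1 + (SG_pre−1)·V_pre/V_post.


V_post = 28.1 − 5.0·(82/60) = 21.2667
SG_post = 1 + (1.038 − 1)·28.1/21.2667

1.0502


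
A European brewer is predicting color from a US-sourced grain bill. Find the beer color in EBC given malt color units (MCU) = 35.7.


SRM = 1.4922·MCU^0.6859;  EBC = SRM·1.97
SRM = 1.4922·35.7^0.6859 = 17.3301
EBC = 17.3301·1.97

34.1404 EBC


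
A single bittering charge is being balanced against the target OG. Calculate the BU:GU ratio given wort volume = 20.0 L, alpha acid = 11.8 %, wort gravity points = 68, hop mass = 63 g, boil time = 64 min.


U = 1.65·0.000125^(GP/1000)·(1−e^(−0.04t))/4.15;  IBU = (α/100)·m·U·1000/V;  BU:GU = IBU/GP
U = 1.65·0.000125^(68/1000)·(1−e^(−0.04·64))/4.15 = 0.1991
IBU = (11.8/100)·63·0.1991·1000/20.0 = 74.0076
BU:GU = 74.0076/68

1.0883


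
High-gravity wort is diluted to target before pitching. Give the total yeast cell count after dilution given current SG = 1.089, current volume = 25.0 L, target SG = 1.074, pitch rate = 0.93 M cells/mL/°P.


V_w = V·((SG_c−1)/(SG_t−1)−1);  °P = 259 − 259/SG_t;  cells = rate·(V+V_w)·°P
V_w = 25.0·((1.089−1)/(1.074−1)−1) = 5.0676
V_final = 25.0 + 5.0676 = 30.0676
°P = 259 − 259/1.074 = 17.8454
cells = 0.93·30.0676·17.8454

499.0091 billion cells


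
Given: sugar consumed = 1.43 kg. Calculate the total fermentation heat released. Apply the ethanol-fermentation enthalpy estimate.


Q = m_sugar · 590 kJ/kg
Q = 1.43 · 590

843.7000 kJ


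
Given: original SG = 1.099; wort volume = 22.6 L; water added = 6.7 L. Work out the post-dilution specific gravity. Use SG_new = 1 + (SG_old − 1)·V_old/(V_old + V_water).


pts = (1.099 − 1)·1000·22.6/(22.6 + 6.7) = 76.3618
SG_new = 1 + 76.3618/1000

1.0764


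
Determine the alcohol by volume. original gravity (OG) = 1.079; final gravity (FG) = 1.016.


ABV = (OG − FG) · 131.25
ABV = (1.079 − 1.016) · 131.25

8.2687 % ABV


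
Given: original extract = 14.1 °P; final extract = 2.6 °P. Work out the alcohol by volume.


SG = 259/(259 − P);  ABV = (OG − FG)·131.25
OG = 259/(259 − 14.1) = 1.0576
FG = 259/(259 − 2.6) = 1.0101
ABV = (1.0576 − 1.0101)·131.25

6.2257 % ABV


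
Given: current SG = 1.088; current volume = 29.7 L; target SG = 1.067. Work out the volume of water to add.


V_water = V·((SG_curr − 1)/(SG_target − 1) − 1)
V_water = 29.7·((1.088 − 1)/(1.067 − 1) − 1)

9.3090 L


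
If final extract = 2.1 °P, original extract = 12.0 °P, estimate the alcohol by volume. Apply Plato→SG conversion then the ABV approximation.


SG = 259/(259 − P);  ABV = (OG − FG)·131.25
OG = 259/(259 − 12.0) = 1.0486
FG = 259/(259 − 2.1) = 1.0082
ABV = (1.0486 − 1.0082)·131.25

5.3036 % ABV


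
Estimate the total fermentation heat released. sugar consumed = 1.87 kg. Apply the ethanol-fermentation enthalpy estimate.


Q = m_sugar · 590 kJ/kg
Q = 1.87 · 590

1103.3000 kJ


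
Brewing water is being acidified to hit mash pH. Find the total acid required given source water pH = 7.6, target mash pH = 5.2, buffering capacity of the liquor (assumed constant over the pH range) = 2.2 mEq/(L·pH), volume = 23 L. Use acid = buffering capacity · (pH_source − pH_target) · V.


acid = 2.2 · (7.6 − 5.2) · 23

121.4400 mEq


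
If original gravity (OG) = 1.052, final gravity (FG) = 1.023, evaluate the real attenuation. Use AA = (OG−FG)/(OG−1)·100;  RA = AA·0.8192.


AA = (1.052 − 1.023)/(1.052 − 1)·100 = 55.7692
RA = 55.7692·0.8192

45.6862 %


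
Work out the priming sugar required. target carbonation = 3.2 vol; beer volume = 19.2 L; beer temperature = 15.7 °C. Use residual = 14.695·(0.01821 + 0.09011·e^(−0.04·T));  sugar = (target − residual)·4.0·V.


residual = 14.695·(0.01821 + 0.09011·e^(−0.04·15.7)) = 0.9742
sugar = (3.2 − 0.9742)·4.0·19.2

170.9378 g


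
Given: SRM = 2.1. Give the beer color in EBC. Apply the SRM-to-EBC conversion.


EBC = SRM · 1.97
EBC = 2.1 · 1.97

4.1370 EBC


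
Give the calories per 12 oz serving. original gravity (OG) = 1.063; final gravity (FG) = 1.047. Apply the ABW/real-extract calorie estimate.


ABW = (OG−FG)·131.25·0.79/FG;  °P = 259 − 259/SG (for OG→OE and FG→AE);  RE = 0.1808·OE + 0.8192·AE;  Cal = (6.9·ABW + 4·(RE−0.1))·FG·3.55
ABW = (1.063 − 1.047)·131.25·0.79/1.047 = 1.5845
OE = 259 − 259/1.063 = 15.3500 °P
AE = 259 − 259/1.047 = 11.6266 °P
RE = 0.1808·15.3500 + 0.8192·11.6266 = 12.2997 °P
Cal = (6.9·1.5845 + 4·(12.2997−0.1))·1.047·3.55

222.0157 kcal


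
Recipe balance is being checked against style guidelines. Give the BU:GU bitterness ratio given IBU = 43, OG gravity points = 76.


BU:GU = IBU / OG_points
BU:GU = 43 / 76

0.5658


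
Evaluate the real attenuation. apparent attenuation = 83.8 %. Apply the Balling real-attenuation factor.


RA = AA · 0.8192
RA = 83.8 · 0.8192

68.6490 %


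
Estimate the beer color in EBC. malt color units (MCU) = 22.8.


SRM = 1.4922·MCU^0.6859;  EBC = SRM·1.97
SRM = 1.4922·22.8^0.6859 = 12.7419
EBC = 12.7419·1.97

25.1016 EBC


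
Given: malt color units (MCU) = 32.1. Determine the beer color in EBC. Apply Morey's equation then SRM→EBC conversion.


SRM = 1.4922·MCU^0.6859;  EBC = SRM·1.97
SRM = 1.4922·32.1^0.6859 = 16.1116
EBC = 16.1116·1.97

31.7399 EBC


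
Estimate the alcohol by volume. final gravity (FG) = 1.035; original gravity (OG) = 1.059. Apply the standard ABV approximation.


ABV = (OG − FG) · 131.25
ABV = (1.059 − 1.035) · 131.25

3.1500 % ABV


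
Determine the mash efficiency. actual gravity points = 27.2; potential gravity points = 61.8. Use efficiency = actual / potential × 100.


efficiency = 27.2 / 61.8 × 100

44.0129 %


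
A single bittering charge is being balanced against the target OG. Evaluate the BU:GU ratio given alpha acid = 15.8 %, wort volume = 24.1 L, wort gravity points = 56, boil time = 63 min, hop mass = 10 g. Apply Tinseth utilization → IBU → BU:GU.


U = 1.65·0.000125^(GP/1000)·(1−e^(−0.04t))/4.15;  IBU = (α/100)·m·U·1000/V;  BU:GU = IBU/GP
U = 1.65·0.000125^(56/1000)·(1−e^(−0.04·63))/4.15 = 0.2210
IBU = (15.8/100)·10·0.2210·1000/24.1 = 14.4902
BU:GU = 14.4902/56

0.2588


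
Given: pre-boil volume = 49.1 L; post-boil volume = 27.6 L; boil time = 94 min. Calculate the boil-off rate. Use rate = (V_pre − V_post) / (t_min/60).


rate = (49.1 − 27.6) / (94/60)

13.7234 L/hr


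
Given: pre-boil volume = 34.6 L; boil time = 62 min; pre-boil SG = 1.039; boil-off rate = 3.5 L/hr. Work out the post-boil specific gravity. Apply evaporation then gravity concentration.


V_post = V_pre − rate·(t/60);  SG_post = 1 + (SG_pre−1)·V_pre/V_post
V_post = 34.6 − 3.5·(62/60) = 30.9833
SG_post = 1 + (1.039 − 1)·34.6/30.9833

1.0436


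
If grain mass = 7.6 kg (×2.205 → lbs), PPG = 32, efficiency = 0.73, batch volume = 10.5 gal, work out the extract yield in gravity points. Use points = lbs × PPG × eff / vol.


lbs = 7.6 × 2.205 = 16.7580
points = 16.7580 × 32 × 0.73 / 10.5

37.2826 points


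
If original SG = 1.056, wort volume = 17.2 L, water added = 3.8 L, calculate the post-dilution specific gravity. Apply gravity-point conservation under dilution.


SG_new = 1 + (SG_old − 1)·V_old/(V_old + V_water)
pts = (1.056 − 1)·1000·17.2/(17.2 + 3.8) = 45.8667
SG_new = 1 + 45.8667/1000

1.0459


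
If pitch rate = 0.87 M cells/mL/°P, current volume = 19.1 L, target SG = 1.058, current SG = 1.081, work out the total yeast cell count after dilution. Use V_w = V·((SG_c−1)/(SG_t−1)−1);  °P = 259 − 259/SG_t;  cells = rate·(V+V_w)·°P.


V_w = 19.1·((1.081−1)/(1.058−1)−1) = 7.5741
V_final = 19.1 + 7.5741 = 26.6741
°P = 259 − 259/1.058 = 14.1985
cells = 0.87·26.6741·14.1985

329.4972 billion cells


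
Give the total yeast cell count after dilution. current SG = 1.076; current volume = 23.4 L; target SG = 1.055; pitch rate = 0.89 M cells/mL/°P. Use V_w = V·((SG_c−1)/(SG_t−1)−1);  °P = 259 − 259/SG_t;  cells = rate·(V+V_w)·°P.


V_w = 23.4·((1.076−1)/(1.055−1)−1) = 8.9345
V_final = 23.4 + 8.9345 = 32.3345
°P = 259 − 259/1.055 = 13.5024
cells = 0.89·32.3345·13.5024

388.5678 billion cells


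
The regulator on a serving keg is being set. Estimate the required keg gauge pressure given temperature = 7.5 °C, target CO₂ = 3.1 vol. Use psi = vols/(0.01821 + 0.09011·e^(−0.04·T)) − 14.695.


psi = 3.1/(0.01821 + 0.09011·e^(−0.04·7.5)) − 14.695

21.7906 psi


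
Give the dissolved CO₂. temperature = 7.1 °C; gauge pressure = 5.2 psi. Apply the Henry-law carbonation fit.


vols = (P + 14.695)·(0.01821 + 0.09011·e^(−0.04·T))
vols = (5.2 + 14.695)·(0.01821 + 0.09011·e^(−0.04·7.1))

1.7118 volumes


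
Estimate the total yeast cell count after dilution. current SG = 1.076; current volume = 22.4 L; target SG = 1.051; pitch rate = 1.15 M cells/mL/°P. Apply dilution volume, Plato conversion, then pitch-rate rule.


V_w = V·((SG_c−1)/(SG_t−1)−1);  °P = 259 − 259/SG_t;  cells = rate·(V+V_w)·°P
V_w = 22.4·((1.076−1)/(1.051−1)−1) = 10.9804
V_final = 22.4 + 10.9804 = 33.3804
°P = 259 − 259/1.051 = 12.5680
cells = 1.15·33.3804·12.5680

482.4547 billion cells


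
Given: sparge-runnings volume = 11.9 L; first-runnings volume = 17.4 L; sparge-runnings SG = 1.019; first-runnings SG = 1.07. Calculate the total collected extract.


total = Σ (SG_i − 1)·1000·V_i
first = (1.07 − 1)·1000·17.4 = 1218.0000
sparge = (1.019 − 1)·1000·11.9 = 226.1000
total = 1218.0000 + 226.1000

1444.1000 gravity·L


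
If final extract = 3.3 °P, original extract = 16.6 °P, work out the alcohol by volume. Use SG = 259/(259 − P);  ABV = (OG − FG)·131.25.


OG = 259/(259 − 16.6) = 1.0685
FG = 259/(259 − 3.3) = 1.0129
ABV = (1.0685 − 1.0129)·131.25

7.2944 % ABV


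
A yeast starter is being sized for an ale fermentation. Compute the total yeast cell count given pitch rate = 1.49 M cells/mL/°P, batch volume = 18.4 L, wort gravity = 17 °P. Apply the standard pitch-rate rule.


cells (billions) = rate · V_L · °P
cells = 1.49 · 18.4 · 17

466.0720 billion cells


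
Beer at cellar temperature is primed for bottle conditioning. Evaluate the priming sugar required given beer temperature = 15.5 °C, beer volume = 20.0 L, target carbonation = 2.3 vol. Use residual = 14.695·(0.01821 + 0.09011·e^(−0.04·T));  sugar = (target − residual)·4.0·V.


residual = 14.695·(0.01821 + 0.09011·e^(−0.04·15.5)) = 0.9799
sugar = (2.3 − 0.9799)·4.0·20.0

105.6061 g


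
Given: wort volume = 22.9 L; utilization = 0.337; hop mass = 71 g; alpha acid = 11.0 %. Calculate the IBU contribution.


IBU = (α/100)·mass·U·1000 / V
IBU = (11.0/100)·71·0.337·1000 / 22.9

114.9332 IBU


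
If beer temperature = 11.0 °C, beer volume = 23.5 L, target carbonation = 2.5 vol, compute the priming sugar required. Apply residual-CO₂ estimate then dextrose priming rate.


residual = 14.695·(0.01821 + 0.09011·e^(−0.04·T));  sugar = (target − residual)·4.0·V
residual = 14.695·(0.01821 + 0.09011·e^(−0.04·11.0)) = 1.1204
sugar = (2.5 − 1.1204)·4.0·23.5

129.6817 g


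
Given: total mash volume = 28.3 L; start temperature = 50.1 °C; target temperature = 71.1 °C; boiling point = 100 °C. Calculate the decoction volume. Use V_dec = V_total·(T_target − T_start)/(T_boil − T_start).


V_dec = 28.3·(71.1 − 50.1)/(100 − 50.1)

11.9098 L


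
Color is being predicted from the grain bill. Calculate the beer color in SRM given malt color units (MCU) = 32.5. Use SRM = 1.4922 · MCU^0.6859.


SRM = 1.4922 · 32.5^0.6859

16.2490 SRM


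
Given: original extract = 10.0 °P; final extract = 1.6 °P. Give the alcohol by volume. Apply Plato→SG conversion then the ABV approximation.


SG = 259/(259 − P);  ABV = (OG − FG)·131.25
OG = 259/(259 − 10.0) = 1.0402
FG = 259/(259 − 1.6) = 1.0062
ABV = (1.0402 − 1.0062)·131.25

4.4552 % ABV


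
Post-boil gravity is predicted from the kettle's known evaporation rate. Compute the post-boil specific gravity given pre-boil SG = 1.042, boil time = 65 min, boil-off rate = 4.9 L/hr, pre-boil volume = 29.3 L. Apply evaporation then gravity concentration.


V_post = V_pre − rate·(t/60);  SG_post = 1 + (SG_pre−1)·V_pre/V_post
V_post = 29.3 − 4.9·(65/60) = 23.9917
SG_post = 1 + (1.042 − 1)·29.3/23.9917

1.0513


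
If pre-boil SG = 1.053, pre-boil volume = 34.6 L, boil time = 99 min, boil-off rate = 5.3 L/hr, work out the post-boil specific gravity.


V_post = V_pre − rate·(t/60);  SG_post = 1 + (SG_pre−1)·V_pre/V_post
V_post = 34.6 − 5.3·(99/60) = 25.8550
SG_post = 1 + (1.053 − 1)·34.6/25.8550

1.0709


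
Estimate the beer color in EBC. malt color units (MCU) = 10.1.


SRM = 1.4922·MCU^0.6859;  EBC = SRM·1.97
SRM = 1.4922·10.1^0.6859 = 7.2894
EBC = 7.2894·1.97

14.3601 EBC


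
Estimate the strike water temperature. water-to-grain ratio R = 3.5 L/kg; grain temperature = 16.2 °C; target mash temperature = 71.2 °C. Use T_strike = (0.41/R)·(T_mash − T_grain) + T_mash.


T_strike = (0.41/3.5)·(71.2 − 16.2) + 71.2

77.6429 °C


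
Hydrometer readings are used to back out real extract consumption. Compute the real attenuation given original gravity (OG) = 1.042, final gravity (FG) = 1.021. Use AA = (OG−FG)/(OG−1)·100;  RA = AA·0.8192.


AA = (1.042 − 1.021)/(1.042 − 1)·100 = 50.0000
RA = 50.0000·0.8192

40.9600 %


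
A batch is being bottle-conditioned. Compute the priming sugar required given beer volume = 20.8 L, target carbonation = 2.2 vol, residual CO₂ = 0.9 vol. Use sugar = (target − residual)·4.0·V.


sugar = (2.2 − 0.9)·4.0·20.8

108.1600 g


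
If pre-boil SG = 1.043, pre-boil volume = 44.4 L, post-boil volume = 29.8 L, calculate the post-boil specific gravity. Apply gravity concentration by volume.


SG_post = 1 + (SG_pre − 1)·V_pre/V_post
pts_pre = (1.043 − 1)·1000 = 43.0000
pts_post = 43.0000·44.4/29.8 = 64.0671
SG_post = 1 + 64.0671/1000

1.0641


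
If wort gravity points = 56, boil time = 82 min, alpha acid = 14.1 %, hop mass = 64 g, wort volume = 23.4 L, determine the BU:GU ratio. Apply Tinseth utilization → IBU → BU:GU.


U = 1.65·0.000125^(GP/1000)·(1−e^(−0.04t))/4.15;  IBU = (α/100)·m·U·1000/V;  BU:GU = IBU/GP
U = 1.65·0.000125^(56/1000)·(1−e^(−0.04·82))/4.15 = 0.2313
IBU = (14.1/100)·64·0.2313·1000/23.4 = 89.2049
BU:GU = 89.2049/56

1.5929


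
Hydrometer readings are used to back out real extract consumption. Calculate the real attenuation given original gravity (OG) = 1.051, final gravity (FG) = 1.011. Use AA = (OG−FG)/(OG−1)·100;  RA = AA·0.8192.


AA = (1.051 − 1.011)/(1.051 − 1)·100 = 78.4314
RA = 78.4314·0.8192

64.2510 %


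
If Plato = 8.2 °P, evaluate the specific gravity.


SG = 259/(259 − P)
SG = 259/(259 − 8.2)

1.0327


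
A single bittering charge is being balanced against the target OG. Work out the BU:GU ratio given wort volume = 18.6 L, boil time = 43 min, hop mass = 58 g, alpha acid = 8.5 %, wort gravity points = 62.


U = 1.65·0.000125^(GP/1000)·(1−e^(−0.04t))/4.15;  IBU = (α/100)·m·U·1000/V;  BU:GU = IBU/GP
U = 1.65·0.000125^(62/1000)·(1−e^(−0.04·43))/4.15 = 0.1870
IBU = (8.5/100)·58·0.1870·1000/18.6 = 49.5549
BU:GU = 49.5549/62

0.7993


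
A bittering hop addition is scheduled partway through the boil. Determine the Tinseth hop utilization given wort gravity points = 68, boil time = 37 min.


U = 1.65·0.000125^(GP/1000) · (1 − e^(−0.04·t))/4.15
bigness = 1.65·0.000125^(68/1000) = 0.8955
boil_factor = (1 − e^(−0.04·37))/4.15 = 0.1861
U = 0.8955 · 0.1861

0.1667


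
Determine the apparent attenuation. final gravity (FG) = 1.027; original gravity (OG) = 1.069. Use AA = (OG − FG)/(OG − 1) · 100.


AA = (1.069 − 1.027)/(1.069 − 1) · 100

60.8696 %


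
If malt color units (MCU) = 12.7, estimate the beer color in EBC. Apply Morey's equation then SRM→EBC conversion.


SRM = 1.4922·MCU^0.6859;  EBC = SRM·1.97
SRM = 1.4922·12.7^0.6859 = 8.5295
EBC = 8.5295·1.97

16.8032 EBC


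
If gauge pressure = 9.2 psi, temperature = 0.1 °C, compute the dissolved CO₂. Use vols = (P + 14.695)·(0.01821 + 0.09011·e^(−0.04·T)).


vols = (9.2 + 14.695)·(0.01821 + 0.09011·e^(−0.04·0.1))

2.5797 volumes


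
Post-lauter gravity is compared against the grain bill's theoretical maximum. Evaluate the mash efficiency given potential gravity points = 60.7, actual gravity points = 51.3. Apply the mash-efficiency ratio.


efficiency = actual / potential × 100
efficiency = 51.3 / 60.7 × 100

84.5140 %


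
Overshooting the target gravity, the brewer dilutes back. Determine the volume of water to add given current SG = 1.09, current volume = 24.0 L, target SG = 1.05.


V_water = V·((SG_curr − 1)/(SG_target − 1) − 1)
V_water = 24.0·((1.09 − 1)/(1.05 − 1) − 1)

19.2000 L


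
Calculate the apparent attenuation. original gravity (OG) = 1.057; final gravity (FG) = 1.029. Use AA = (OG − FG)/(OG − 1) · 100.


AA = (1.057 − 1.029)/(1.057 − 1) · 100

49.1228 %


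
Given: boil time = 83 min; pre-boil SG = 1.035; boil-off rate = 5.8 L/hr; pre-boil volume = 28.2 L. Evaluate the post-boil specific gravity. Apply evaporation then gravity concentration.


V_post = V_pre − rate·(t/60);  SG_post = 1 + (SG_pre−1)·V_pre/V_post
V_post = 28.2 − 5.8·(83/60) = 20.1767
SG_post = 1 + (1.035 − 1)·28.2/20.1767

1.0489


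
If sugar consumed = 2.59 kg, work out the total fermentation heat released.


Q = m_sugar · 590 kJ/kg
Q = 2.59 · 590

1528.1000 kJ


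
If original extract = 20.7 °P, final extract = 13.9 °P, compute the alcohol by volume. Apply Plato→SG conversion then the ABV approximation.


SG = 259/(259 − P);  ABV = (OG − FG)·131.25
OG = 259/(259 − 20.7) = 1.0869
FG = 259/(259 − 13.9) = 1.0567
ABV = (1.0869 − 1.0567)·131.25

3.9577 % ABV


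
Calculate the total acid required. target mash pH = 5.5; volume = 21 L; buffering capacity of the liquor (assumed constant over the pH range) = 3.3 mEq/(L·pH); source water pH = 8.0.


acid = buffering capacity · (pH_source − pH_target) · V
acid = 3.3 · (8.0 − 5.5) · 21

173.2500 mEq


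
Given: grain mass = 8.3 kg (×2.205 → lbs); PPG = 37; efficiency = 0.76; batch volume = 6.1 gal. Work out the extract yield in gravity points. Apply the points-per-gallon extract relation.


points = lbs × PPG × eff / vol
lbs = 8.3 × 2.205 = 18.3015
points = 18.3015 × 37 × 0.76 / 6.1

84.3669 points


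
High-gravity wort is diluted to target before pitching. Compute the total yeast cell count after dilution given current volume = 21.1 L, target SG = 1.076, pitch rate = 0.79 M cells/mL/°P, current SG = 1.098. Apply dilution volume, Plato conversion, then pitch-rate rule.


V_w = V·((SG_c−1)/(SG_t−1)−1);  °P = 259 − 259/SG_t;  cells = rate·(V+V_w)·°P
V_w = 21.1·((1.098−1)/(1.076−1)−1) = 6.1079
V_final = 21.1 + 6.1079 = 27.2079
°P = 259 − 259/1.076 = 18.2937
cells = 0.79·27.2079·18.2937

393.2087 billion cells


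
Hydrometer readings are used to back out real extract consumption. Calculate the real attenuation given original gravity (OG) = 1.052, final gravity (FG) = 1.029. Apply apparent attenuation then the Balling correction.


AA = (OG−FG)/(OG−1)·100;  RA = AA·0.8192
AA = (1.052 − 1.029)/(1.052 − 1)·100 = 44.2308
RA = 44.2308·0.8192

36.2338 %


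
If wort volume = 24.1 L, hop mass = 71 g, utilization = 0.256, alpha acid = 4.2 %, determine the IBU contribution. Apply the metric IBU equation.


IBU = (α/100)·mass·U·1000 / V
IBU = (4.2/100)·71·0.256·1000 / 24.1

31.6760 IBU


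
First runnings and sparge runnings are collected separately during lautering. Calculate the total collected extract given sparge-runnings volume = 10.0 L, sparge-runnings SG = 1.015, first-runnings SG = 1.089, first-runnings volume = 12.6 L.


total = Σ (SG_i − 1)·1000·V_i
first = (1.089 − 1)·1000·12.6 = 1121.4000
sparge = (1.015 − 1)·1000·10.0 = 150.0000
total = 1121.4000 + 150.0000

1271.4000 gravity·L


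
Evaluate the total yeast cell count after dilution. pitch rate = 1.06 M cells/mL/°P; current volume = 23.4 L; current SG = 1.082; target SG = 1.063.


V_w = V·((SG_c−1)/(SG_t−1)−1);  °P = 259 − 259/SG_t;  cells = rate·(V+V_w)·°P
V_w = 23.4·((1.082−1)/(1.063−1)−1) = 7.0571
V_final = 23.4 + 7.0571 = 30.4571
°P = 259 − 259/1.063 = 15.3500
cells = 1.06·30.4571·15.3500

495.5667 billion cells


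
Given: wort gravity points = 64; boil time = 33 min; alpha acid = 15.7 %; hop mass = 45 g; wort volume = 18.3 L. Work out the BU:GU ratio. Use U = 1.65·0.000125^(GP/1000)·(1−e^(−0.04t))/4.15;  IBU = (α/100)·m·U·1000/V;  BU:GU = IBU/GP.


U = 1.65·0.000125^(64/1000)·(1−e^(−0.04·33))/4.15 = 0.1639
IBU = (15.7/100)·45·0.1639·1000/18.3 = 63.2882
BU:GU = 63.2882/64

0.9889


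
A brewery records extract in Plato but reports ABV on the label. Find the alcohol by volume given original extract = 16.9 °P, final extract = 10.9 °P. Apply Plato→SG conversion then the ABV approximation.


SG = 259/(259 − P);  ABV = (OG − FG)·131.25
OG = 259/(259 − 16.9) = 1.0698
FG = 259/(259 − 10.9) = 1.0439
ABV = (1.0698 − 1.0439)·131.25

3.3957 % ABV


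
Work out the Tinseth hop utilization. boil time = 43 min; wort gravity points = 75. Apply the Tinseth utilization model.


U = 1.65·0.000125^(GP/1000) · (1 − e^(−0.04·t))/4.15
bigness = 1.65·0.000125^(75/1000) = 0.8409
boil_factor = (1 − e^(−0.04·43))/4.15 = 0.1978
U = 0.8409 · 0.1978

0.1663


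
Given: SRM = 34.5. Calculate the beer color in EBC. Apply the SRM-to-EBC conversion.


EBC = SRM · 1.97
EBC = 34.5 · 1.97

67.9650 EBC


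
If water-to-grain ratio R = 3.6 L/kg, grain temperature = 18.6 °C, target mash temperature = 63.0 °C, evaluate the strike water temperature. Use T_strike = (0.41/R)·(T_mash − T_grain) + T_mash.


T_strike = (0.41/3.6)·(63.0 − 18.6) + 63.0

68.0567 °C


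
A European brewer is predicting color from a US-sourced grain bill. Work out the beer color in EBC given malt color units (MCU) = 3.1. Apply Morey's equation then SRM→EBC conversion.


SRM = 1.4922·MCU^0.6859;  EBC = SRM·1.97
SRM = 1.4922·3.1^0.6859 = 3.2423
EBC = 3.2423·1.97

6.3873 EBC


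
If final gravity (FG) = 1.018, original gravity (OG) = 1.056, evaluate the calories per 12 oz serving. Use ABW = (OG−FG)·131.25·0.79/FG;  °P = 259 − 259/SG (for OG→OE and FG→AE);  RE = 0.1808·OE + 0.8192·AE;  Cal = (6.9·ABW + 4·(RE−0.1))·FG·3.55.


ABW = (1.056 − 1.018)·131.25·0.79/1.018 = 3.8705
OE = 259 − 259/1.056 = 13.7348 °P
AE = 259 − 259/1.018 = 4.5796 °P
RE = 0.1808·13.7348 + 0.8192·4.5796 = 6.2348 °P
Cal = (6.9·3.8705 + 4·(6.2348−0.1))·1.018·3.55

185.1962 kcal


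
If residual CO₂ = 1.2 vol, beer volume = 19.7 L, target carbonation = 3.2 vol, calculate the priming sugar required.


sugar = (target − residual)·4.0·V
sugar = (3.2 − 1.2)·4.0·19.7

157.6000 g


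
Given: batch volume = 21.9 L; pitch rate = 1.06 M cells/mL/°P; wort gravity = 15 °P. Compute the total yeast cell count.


cells (billions) = rate · V_L · °P
cells = 1.06 · 21.9 · 15

348.2100 billion cells


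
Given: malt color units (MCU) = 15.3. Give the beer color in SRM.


SRM = 1.4922 · MCU^0.6859
SRM = 1.4922 · 15.3^0.6859

9.6919 SRM


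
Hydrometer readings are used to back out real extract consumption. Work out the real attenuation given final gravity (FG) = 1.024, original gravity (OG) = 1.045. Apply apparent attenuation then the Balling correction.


AA = (OG−FG)/(OG−1)·100;  RA = AA·0.8192
AA = (1.045 − 1.024)/(1.045 − 1)·100 = 46.6667
RA = 46.6667·0.8192

38.2293 %


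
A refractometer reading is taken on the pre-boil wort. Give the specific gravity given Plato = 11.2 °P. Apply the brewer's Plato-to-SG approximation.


SG = 259/(259 − P)
SG = 259/(259 − 11.2)

1.0452


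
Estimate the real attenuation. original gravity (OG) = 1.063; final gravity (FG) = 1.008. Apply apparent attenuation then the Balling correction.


AA = (OG−FG)/(OG−1)·100;  RA = AA·0.8192
AA = (1.063 − 1.008)/(1.063 − 1)·100 = 87.3016
RA = 87.3016·0.8192

71.5175 %


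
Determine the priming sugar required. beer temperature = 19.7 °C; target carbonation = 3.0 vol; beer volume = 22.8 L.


residual = 14.695·(0.01821 + 0.09011·e^(−0.04·T));  sugar = (target − residual)·4.0·V
residual = 14.695·(0.01821 + 0.09011·e^(−0.04·19.7)) = 0.8698
sugar = (3.0 − 0.8698)·4.0·22.8

194.2774 g


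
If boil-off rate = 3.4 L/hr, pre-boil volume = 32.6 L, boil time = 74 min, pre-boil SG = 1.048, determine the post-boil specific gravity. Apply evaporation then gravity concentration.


V_post = V_pre − rate·(t/60);  SG_post = 1 + (SG_pre−1)·V_pre/V_post
V_post = 32.6 − 3.4·(74/60) = 28.4067
SG_post = 1 + (1.048 − 1)·32.6/28.4067

1.0551


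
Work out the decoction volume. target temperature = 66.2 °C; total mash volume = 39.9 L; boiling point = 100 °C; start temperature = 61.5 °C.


V_dec = V_total·(T_target − T_start)/(T_boil − T_start)
V_dec = 39.9·(66.2 − 61.5)/(100 − 61.5)

4.8709 L


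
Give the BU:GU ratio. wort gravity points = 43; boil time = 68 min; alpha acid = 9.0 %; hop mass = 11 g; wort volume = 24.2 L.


U = 1.65·0.000125^(GP/1000)·(1−e^(−0.04t))/4.15;  IBU = (α/100)·m·U·1000/V;  BU:GU = IBU/GP
U = 1.65·0.000125^(43/1000)·(1−e^(−0.04·68))/4.15 = 0.2524
IBU = (9.0/100)·11·0.2524·1000/24.2 = 10.3235
BU:GU = 10.3235/43

0.2401


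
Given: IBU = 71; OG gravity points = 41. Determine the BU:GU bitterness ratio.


BU:GU = IBU / OG_points
BU:GU = 71 / 41

1.7317


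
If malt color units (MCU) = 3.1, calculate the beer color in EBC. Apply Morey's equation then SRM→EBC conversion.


SRM = 1.4922·MCU^0.6859;  EBC = SRM·1.97
SRM = 1.4922·3.1^0.6859 = 3.2423
EBC = 3.2423·1.97

6.3873 EBC


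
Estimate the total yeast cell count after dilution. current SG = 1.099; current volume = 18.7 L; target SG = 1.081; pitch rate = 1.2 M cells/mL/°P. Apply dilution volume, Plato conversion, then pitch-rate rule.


V_w = V·((SG_c−1)/(SG_t−1)−1);  °P = 259 − 259/SG_t;  cells = rate·(V+V_w)·°P
V_w = 18.7·((1.099−1)/(1.081−1)−1) = 4.1556
V_final = 18.7 + 4.1556 = 22.8556
°P = 259 − 259/1.081 = 19.4070
cells = 1.2·22.8556·19.4070

532.2702 billion cells


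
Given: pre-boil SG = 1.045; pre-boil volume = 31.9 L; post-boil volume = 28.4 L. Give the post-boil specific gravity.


SG_post = 1 + (SG_pre − 1)·V_pre/V_post
pts_pre = (1.045 − 1)·1000 = 45.0000
pts_post = 45.0000·31.9/28.4 = 50.5458
SG_post = 1 + 50.5458/1000

1.0505


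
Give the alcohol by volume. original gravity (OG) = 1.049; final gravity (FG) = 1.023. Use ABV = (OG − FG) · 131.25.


ABV = (1.049 − 1.023) · 131.25

3.4125 % ABV


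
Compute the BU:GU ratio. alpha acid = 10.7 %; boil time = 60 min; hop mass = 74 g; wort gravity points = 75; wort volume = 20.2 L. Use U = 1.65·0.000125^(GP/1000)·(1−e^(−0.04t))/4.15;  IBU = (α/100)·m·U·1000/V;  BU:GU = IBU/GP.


U = 1.65·0.000125^(75/1000)·(1−e^(−0.04·60))/4.15 = 0.1842
IBU = (10.7/100)·74·0.1842·1000/20.2 = 72.2216
BU:GU = 72.2216/75

0.9630


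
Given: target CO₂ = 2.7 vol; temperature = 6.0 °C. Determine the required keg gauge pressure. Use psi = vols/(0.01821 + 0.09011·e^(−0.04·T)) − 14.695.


psi = 2.7/(0.01821 + 0.09011·e^(−0.04·6.0)) − 14.695

15.6104 psi


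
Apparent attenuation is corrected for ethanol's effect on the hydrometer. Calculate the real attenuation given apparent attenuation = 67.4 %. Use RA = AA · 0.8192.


RA = 67.4 · 0.8192

55.2141 %


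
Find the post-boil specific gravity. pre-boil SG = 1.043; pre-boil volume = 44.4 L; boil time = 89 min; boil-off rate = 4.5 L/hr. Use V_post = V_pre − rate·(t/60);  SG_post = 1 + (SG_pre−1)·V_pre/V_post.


V_post = 44.4 − 4.5·(89/60) = 37.7250
SG_post = 1 + (1.043 − 1)·44.4/37.7250

1.0506


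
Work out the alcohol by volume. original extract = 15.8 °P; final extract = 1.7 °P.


SG = 259/(259 − P);  ABV = (OG − FG)·131.25
OG = 259/(259 − 15.8) = 1.0650
FG = 259/(259 − 1.7) = 1.0066
ABV = (1.0650 − 1.0066)·131.25

7.6598 % ABV


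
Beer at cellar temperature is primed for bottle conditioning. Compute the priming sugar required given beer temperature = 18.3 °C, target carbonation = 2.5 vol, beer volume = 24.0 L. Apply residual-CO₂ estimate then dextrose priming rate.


residual = 14.695·(0.01821 + 0.09011·e^(−0.04·T));  sugar = (target − residual)·4.0·V
residual = 14.695·(0.01821 + 0.09011·e^(−0.04·18.3)) = 0.9044
sugar = (2.5 − 0.9044)·4.0·24.0

153.1729 g


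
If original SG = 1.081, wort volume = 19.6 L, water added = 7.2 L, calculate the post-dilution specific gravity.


SG_new = 1 + (SG_old − 1)·V_old/(V_old + V_water)
pts = (1.081 − 1)·1000·19.6/(19.6 + 7.2) = 59.2388
SG_new = 1 + 59.2388/1000

1.0592


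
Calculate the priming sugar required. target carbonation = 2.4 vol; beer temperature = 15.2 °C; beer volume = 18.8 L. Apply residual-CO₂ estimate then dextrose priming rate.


residual = 14.695·(0.01821 + 0.09011·e^(−0.04·T));  sugar = (target − residual)·4.0·V
residual = 14.695·(0.01821 + 0.09011·e^(−0.04·15.2)) = 0.9885
sugar = (2.4 − 0.9885)·4.0·18.8

106.1430 g


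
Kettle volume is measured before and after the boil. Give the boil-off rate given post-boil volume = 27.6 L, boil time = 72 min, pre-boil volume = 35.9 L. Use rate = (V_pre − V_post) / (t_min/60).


rate = (35.9 − 27.6) / (72/60)

6.9167 L/hr


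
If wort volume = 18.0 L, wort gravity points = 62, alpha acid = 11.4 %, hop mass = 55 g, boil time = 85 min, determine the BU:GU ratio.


U = 1.65·0.000125^(GP/1000)·(1−e^(−0.04t))/4.15;  IBU = (α/100)·m·U·1000/V;  BU:GU = IBU/GP
U = 1.65·0.000125^(62/1000)·(1−e^(−0.04·85))/4.15 = 0.2201
IBU = (11.4/100)·55·0.2201·1000/18.0 = 76.6828
BU:GU = 76.6828/62

1.2368


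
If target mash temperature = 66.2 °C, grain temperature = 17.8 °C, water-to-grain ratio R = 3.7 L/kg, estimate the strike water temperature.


T_strike = (0.41/R)·(T_mash − T_grain) + T_mash
T_strike = (0.41/3.7)·(66.2 − 17.8) + 66.2

71.5632 °C


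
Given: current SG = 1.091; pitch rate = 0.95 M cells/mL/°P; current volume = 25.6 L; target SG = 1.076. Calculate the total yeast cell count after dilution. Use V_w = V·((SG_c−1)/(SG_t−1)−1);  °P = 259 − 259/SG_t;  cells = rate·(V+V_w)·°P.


V_w = 25.6·((1.091−1)/(1.076−1)−1) = 5.0526
V_final = 25.6 + 5.0526 = 30.6526
°P = 259 − 259/1.076 = 18.2937
cells = 0.95·30.6526·18.2937

532.7120 billion cells


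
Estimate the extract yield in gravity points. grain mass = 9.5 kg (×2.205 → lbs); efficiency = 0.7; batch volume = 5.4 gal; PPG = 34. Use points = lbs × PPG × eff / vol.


lbs = 9.5 × 2.205 = 20.9475
points = 20.9475 × 34 × 0.7 / 5.4

92.3242 points


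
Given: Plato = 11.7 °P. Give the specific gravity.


SG = 259/(259 − P)
SG = 259/(259 − 11.7)

1.0473


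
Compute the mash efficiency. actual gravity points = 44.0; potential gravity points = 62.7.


efficiency = actual / potential × 100
efficiency = 44.0 / 62.7 × 100

70.1754 %


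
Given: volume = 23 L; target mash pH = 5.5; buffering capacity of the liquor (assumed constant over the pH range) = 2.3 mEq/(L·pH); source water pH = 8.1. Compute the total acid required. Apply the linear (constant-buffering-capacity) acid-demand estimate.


acid = buffering capacity · (pH_source − pH_target) · V
acid = 2.3 · (8.1 − 5.5) · 23

137.5400 mEq


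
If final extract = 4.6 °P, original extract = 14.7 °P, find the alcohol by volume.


SG = 259/(259 − P);  ABV = (OG − FG)·131.25
OG = 259/(259 − 14.7) = 1.0602
FG = 259/(259 − 4.6) = 1.0181
ABV = (1.0602 − 1.0181)·131.25

5.5243 % ABV


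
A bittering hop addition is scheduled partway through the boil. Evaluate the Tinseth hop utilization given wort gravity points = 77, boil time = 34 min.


U = 1.65·0.000125^(GP/1000) · (1 − e^(−0.04·t))/4.15
bigness = 1.65·0.000125^(77/1000) = 0.8259
boil_factor = (1 − e^(−0.04·34))/4.15 = 0.1791
U = 0.8259 · 0.1791

0.1479


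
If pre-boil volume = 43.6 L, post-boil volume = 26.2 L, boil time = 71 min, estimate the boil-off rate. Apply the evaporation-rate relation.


rate = (V_pre − V_post) / (t_min/60)
rate = (43.6 − 26.2) / (71/60)

14.7042 L/hr


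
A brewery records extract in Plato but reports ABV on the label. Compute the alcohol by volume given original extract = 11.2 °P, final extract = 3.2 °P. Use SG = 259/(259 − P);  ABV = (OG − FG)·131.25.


OG = 259/(259 − 11.2) = 1.0452
FG = 259/(259 − 3.2) = 1.0125
ABV = (1.0452 − 1.0125)·131.25

4.2903 % ABV


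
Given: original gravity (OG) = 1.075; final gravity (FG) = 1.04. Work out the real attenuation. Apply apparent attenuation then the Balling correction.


AA = (OG−FG)/(OG−1)·100;  RA = AA·0.8192
AA = (1.075 − 1.04)/(1.075 − 1)·100 = 46.6667
RA = 46.6667·0.8192

38.2293 %


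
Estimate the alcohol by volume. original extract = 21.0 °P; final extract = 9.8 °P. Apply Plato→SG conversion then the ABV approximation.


SG = 259/(259 − P);  ABV = (OG − FG)·131.25
OG = 259/(259 − 21.0) = 1.0882
FG = 259/(259 − 9.8) = 1.0393
ABV = (1.0882 − 1.0393)·131.25

6.4194 % ABV


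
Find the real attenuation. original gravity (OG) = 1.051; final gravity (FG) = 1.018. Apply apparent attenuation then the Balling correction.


AA = (OG−FG)/(OG−1)·100;  RA = AA·0.8192
AA = (1.051 − 1.018)/(1.051 − 1)·100 = 64.7059
RA = 64.7059·0.8192

53.0071 %


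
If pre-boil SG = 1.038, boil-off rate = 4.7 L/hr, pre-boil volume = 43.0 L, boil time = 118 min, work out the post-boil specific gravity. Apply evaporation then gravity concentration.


V_post = V_pre − rate·(t/60);  SG_post = 1 + (SG_pre−1)·V_pre/V_post
V_post = 43.0 − 4.7·(118/60) = 33.7567
SG_post = 1 + (1.038 − 1)·43.0/33.7567

1.0484


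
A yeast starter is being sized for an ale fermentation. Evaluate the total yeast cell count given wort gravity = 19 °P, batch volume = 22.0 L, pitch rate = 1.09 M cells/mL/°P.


cells (billions) = rate · V_L · °P
cells = 1.09 · 22.0 · 19

455.6200 billion cells


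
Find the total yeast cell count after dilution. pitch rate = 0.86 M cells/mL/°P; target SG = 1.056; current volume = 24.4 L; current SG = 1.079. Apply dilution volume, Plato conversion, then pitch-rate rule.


V_w = V·((SG_c−1)/(SG_t−1)−1);  °P = 259 − 259/SG_t;  cells = rate·(V+V_w)·°P
V_w = 24.4·((1.079−1)/(1.056−1)−1) = 10.0214
V_final = 24.4 + 10.0214 = 34.4214
°P = 259 − 259/1.056 = 13.7348
cells = 0.86·34.4214·13.7348

406.5849 billion cells


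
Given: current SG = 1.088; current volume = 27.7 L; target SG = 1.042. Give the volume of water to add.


V_water = V·((SG_curr − 1)/(SG_target − 1) − 1)
V_water = 27.7·((1.088 − 1)/(1.042 − 1) − 1)

30.3381 L


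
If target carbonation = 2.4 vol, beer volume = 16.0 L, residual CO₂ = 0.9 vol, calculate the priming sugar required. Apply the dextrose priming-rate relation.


sugar = (target − residual)·4.0·V
sugar = (2.4 − 0.9)·4.0·16.0

96.0000 g


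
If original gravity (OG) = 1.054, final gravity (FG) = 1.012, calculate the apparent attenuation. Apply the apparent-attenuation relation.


AA = (OG − FG)/(OG − 1) · 100
AA = (1.054 − 1.012)/(1.054 − 1) · 100

77.7778 %


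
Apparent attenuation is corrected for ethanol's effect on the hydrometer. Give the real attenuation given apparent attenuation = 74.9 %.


RA = AA · 0.8192
RA = 74.9 · 0.8192

61.3581 %


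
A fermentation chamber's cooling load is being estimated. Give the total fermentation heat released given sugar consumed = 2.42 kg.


Q = m_sugar · 590 kJ/kg
Q = 2.42 · 590

1427.8000 kJ


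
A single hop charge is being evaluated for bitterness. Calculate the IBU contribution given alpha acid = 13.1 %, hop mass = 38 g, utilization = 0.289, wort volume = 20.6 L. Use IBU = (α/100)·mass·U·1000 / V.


IBU = (13.1/100)·38·0.289·1000 / 20.6

69.8370 IBU


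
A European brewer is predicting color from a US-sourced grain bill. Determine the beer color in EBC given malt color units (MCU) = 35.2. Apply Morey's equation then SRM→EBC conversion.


SRM = 1.4922·MCU^0.6859;  EBC = SRM·1.97
SRM = 1.4922·35.2^0.6859 = 17.1633
EBC = 17.1633·1.97

33.8117 EBC


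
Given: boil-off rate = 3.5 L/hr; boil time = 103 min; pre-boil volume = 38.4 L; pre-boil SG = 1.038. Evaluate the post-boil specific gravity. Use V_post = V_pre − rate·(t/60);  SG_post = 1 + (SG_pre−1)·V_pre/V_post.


V_post = 38.4 − 3.5·(103/60) = 32.3917
SG_post = 1 + (1.038 − 1)·38.4/32.3917

1.0450


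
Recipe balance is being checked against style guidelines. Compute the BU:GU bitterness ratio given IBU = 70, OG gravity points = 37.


BU:GU = IBU / OG_points
BU:GU = 70 / 37

1.8919


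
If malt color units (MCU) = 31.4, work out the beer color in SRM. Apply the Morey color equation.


SRM = 1.4922 · MCU^0.6859
SRM = 1.4922 · 31.4^0.6859

15.8698 SRM


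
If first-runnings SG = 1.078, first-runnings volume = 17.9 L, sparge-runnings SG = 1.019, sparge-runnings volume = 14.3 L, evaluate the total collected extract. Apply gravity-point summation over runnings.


total = Σ (SG_i − 1)·1000·V_i
first = (1.078 − 1)·1000·17.9 = 1396.2000
sparge = (1.019 − 1)·1000·14.3 = 271.7000
total = 1396.2000 + 271.7000

1667.9000 gravity·L


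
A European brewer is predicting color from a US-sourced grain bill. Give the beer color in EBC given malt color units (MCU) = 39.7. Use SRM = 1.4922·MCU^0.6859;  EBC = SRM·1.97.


SRM = 1.4922·39.7^0.6859 = 18.6396
EBC = 18.6396·1.97

36.7201 EBC


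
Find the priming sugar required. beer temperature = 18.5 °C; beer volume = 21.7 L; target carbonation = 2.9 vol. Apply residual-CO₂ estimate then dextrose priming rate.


residual = 14.695·(0.01821 + 0.09011·e^(−0.04·T));  sugar = (target − residual)·4.0·V
residual = 14.695·(0.01821 + 0.09011·e^(−0.04·18.5)) = 0.8994
sugar = (2.9 − 0.8994)·4.0·21.7

173.6543 g


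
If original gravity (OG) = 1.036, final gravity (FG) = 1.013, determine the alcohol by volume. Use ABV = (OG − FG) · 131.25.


ABV = (1.036 − 1.013) · 131.25

3.0188 % ABV


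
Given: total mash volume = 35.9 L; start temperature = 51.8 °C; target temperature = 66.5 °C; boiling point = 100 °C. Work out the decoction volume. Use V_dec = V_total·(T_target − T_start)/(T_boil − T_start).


V_dec = 35.9·(66.5 − 51.8)/(100 − 51.8)

10.9488 L


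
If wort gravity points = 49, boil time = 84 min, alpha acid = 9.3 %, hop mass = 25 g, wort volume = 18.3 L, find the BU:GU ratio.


U = 1.65·0.000125^(GP/1000)·(1−e^(−0.04t))/4.15;  IBU = (α/100)·m·U·1000/V;  BU:GU = IBU/GP
U = 1.65·0.000125^(49/1000)·(1−e^(−0.04·84))/4.15 = 0.2471
IBU = (9.3/100)·25·0.2471·1000/18.3 = 31.3908
BU:GU = 31.3908/49

0.6406
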